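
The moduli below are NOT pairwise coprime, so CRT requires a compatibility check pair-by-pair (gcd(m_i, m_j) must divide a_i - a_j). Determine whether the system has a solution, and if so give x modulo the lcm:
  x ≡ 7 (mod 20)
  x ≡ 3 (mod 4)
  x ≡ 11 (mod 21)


Moduli 20, 4, 21 are not pairwise coprime, so CRT works modulo lcm(m_i) when all pairwise compatibility conditions hold.
Pairwise compatibility: gcd(m_i, m_j) must divide a_i - a_j for every pair.
Merge one congruence at a time:
  Start: x ≡ 7 (mod 20).
  Combine with x ≡ 3 (mod 4): gcd(20, 4) = 4; 3 - 7 = -4, which IS divisible by 4, so compatible.
    Write x = 7 + 20·t and substitute into x ≡ 3 (mod 4): 20·t ≡ 3 − 7 = -4 (mod 4).
    Divide the congruence (and modulus) by g = 4: 5·t ≡ -1 (mod 1).
    Modulo 1 every t works; take t = 0.
    Then x = 7 + 20·0 = 7, valid modulo lcm(20, 4) = 20: x ≡ 7 (mod 20).
  Combine with x ≡ 11 (mod 21): gcd(20, 21) = 1; 11 - 7 = 4, which IS divisible by 1, so compatible.
    Write x = 7 + 20·t and substitute into x ≡ 11 (mod 21): 20·t ≡ 11 − 7 = 4 (mod 21).
    The inverse of 20 mod 21 is 20 (since 20·20 = 400 = 19·21 + 1), so t ≡ 20·4 = 80 ≡ 17 (mod 21).
    Then x = 7 + 20·17 = 347, valid modulo lcm(20, 21) = 420: x ≡ 347 (mod 420).
Verify: 347 mod 20 = 7, 347 mod 4 = 3, 347 mod 21 = 11.

x ≡ 347 (mod 420).


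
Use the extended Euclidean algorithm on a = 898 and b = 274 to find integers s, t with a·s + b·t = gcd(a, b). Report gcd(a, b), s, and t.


Euclidean algorithm on (898, 274) — divide until remainder is 0:
  898 = 3 · 274 + 76
  274 = 3 · 76 + 46
  76 = 1 · 46 + 30
  46 = 1 · 30 + 16
  30 = 1 · 16 + 14
  16 = 1 · 14 + 2
  14 = 7 · 2 + 0
gcd(898, 274) = 2.
Track Bezout coefficients alongside the remainders: start with r₀ = 898 = a·1 + b·0 (s = 1, t = 0) and r₁ = 274 = a·0 + b·1 (s = 0, t = 1); each new remainder r_{k+1} = r_{k-1} − q_k·r_k inherits s_{k+1} = s_{k-1} − q_k·s_k, t_{k+1} = t_{k-1} − q_k·t_k, so r_k = a·s_k + b·t_k at every step:
  q = 3: r = 76, s = 1 − 3·0 = 1, t = 0 − 3·1 = -3  (check: 898·1 + 274·(-3) = 76)
  q = 3: r = 46, s = 0 − 3·1 = -3, t = 1 − 3·(-3) = 10  (check: 898·(-3) + 274·10 = 46)
  q = 1: r = 30, s = 1 − 1·(-3) = 4, t = -3 − 1·10 = -13  (check: 898·4 + 274·(-13) = 30)
  q = 1: r = 16, s = -3 − 1·4 = -7, t = 10 − 1·(-13) = 23  (check: 898·(-7) + 274·23 = 16)
  q = 1: r = 14, s = 4 − 1·(-7) = 11, t = -13 − 1·23 = -36  (check: 898·11 + 274·(-36) = 14)
  q = 1: r = 2, s = -7 − 1·11 = -18, t = 23 − 1·(-36) = 59  (check: 898·(-18) + 274·59 = 2)
The row with r = 2 (the gcd) gives the Bezout coefficients s = -18, t = 59.
Result: 898 · (-18) + 274 · (59) = 2.

gcd(898, 274) = 2; s = -18, t = 59 (check: 898·(-18) + 274·59 = 2).


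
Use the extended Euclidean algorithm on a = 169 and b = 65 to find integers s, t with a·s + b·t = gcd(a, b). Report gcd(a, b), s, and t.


Euclidean algorithm on (169, 65) — divide until remainder is 0:
  169 = 2 · 65 + 39
  65 = 1 · 39 + 26
  39 = 1 · 26 + 13
  26 = 2 · 13 + 0
gcd(169, 65) = 13.
Track Bezout coefficients alongside the remainders: start with r₀ = 169 = a·1 + b·0 (s = 1, t = 0) and r₁ = 65 = a·0 + b·1 (s = 0, t = 1); each new remainder r_{k+1} = r_{k-1} − q_k·r_k inherits s_{k+1} = s_{k-1} − q_k·s_k, t_{k+1} = t_{k-1} − q_k·t_k, so r_k = a·s_k + b·t_k at every step:
  q = 2: r = 39, s = 1 − 2·0 = 1, t = 0 − 2·1 = -2  (check: 169·1 + 65·(-2) = 39)
  q = 1: r = 26, s = 0 − 1·1 = -1, t = 1 − 1·(-2) = 3  (check: 169·(-1) + 65·3 = 26)
  q = 1: r = 13, s = 1 − 1·(-1) = 2, t = -2 − 1·3 = -5  (check: 169·2 + 65·(-5) = 13)
The row with r = 13 (the gcd) gives the Bezout coefficients s = 2, t = -5.
Result: 169 · (2) + 65 · (-5) = 13.

gcd(169, 65) = 13; s = 2, t = -5 (check: 169·2 + 65·(-5) = 13).


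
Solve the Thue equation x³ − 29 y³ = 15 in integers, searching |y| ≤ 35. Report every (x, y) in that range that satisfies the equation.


The equation is x³ - 29y³ = 15. For fixed y, x³ = 29·y³ + 15, so a solution requires the RHS to be a perfect cube.
Strategy: iterate y from -35 to 35, compute RHS = 29·y³ + 15, and check whether it is a (positive or negative) perfect cube.
Check small values of y:
  y = 0: RHS = 15 is not a perfect cube.
  y = 1: RHS = 44 is not a perfect cube.
  y = -1: RHS = -14 is not a perfect cube.
  y = 2: RHS = 247 is not a perfect cube.
  y = -2: RHS = -217 is not a perfect cube.
  y = 3: RHS = 798 is not a perfect cube.
  y = -3: RHS = -768 is not a perfect cube.
Continuing the search up to |y| = 35 finds no solutions either.
No (x, y) in the scanned range satisfies the equation.

No integer solutions with |y| ≤ 35.


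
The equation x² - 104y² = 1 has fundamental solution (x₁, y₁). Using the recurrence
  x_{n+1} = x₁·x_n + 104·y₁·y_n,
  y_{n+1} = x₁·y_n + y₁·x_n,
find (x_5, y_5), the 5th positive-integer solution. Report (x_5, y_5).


Step 1: Find the fundamental solution (x₁, y₁) of x² - 104y² = 1.
  Expand √104 as a continued fraction. a₀ = ⌊√104⌋ = 10; iterate m_{k+1} = d_k·a_k − m_k, d_{k+1} = (104 − m_{k+1}²)/d_k, a_{k+1} = ⌊(a₀ + m_{k+1})/d_{k+1}⌋ (starting m₀ = 0, d₀ = 1), with convergents p_k = a_k·p_{k-1} + p_{k-2}, q_k = a_k·q_{k-1} + q_{k-2} (p₋₁ = 1, q₋₁ = 0):
  k = 0: a₀ = 10; p₀/q₀ = 10/1; p₀² − 104·q₀² = 100 − 104 = -4.
  k = 1: m = 10, d = 4, a = ⌊(10 + 10)/4⌋ = 5; p/q = (5·10 + 1)/(5·1 + 0) = 51/5; p² − 104·q² = 2601 − 2600 = 1.
  The first convergent with p² − 104·q² = 1 gives the fundamental solution (x₁, y₁) = (51, 5).
Step 2: Apply the recurrence (x_{n+1}, y_{n+1}) = (x₁x_n + 104y₁y_n, x₁y_n + y₁x_n) repeatedly.
  From (x_1, y_1) = (51, 5): x_2 = 51·51 + 104·5·5 = 5201; y_2 = 51·5 + 5·51 = 510.
  From (x_2, y_2) = (5201, 510): x_3 = 51·5201 + 104·5·510 = 530451; y_3 = 51·510 + 5·5201 = 52015.
  From (x_3, y_3) = (530451, 52015): x_4 = 51·530451 + 104·5·52015 = 54100801; y_4 = 51·52015 + 5·530451 = 5305020.
  From (x_4, y_4) = (54100801, 5305020): x_5 = 51·54100801 + 104·5·5305020 = 5517751251; y_5 = 51·5305020 + 5·54100801 = 541060025.
Step 3: Verify x_5² - 104·y_5² = 30445578867912065001 - 30445578867912065000 = 1 (should be 1). ✓

(x_1, y_1) = (51, 5); (x_5, y_5) = (5517751251, 541060025).


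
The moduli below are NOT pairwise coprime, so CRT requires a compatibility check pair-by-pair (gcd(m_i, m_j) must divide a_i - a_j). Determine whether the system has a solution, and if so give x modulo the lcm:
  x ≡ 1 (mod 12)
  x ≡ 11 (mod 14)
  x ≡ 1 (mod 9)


Moduli 12, 14, 9 are not pairwise coprime, so CRT works modulo lcm(m_i) when all pairwise compatibility conditions hold.
Pairwise compatibility: gcd(m_i, m_j) must divide a_i - a_j for every pair.
Merge one congruence at a time:
  Start: x ≡ 1 (mod 12).
  Combine with x ≡ 11 (mod 14): gcd(12, 14) = 2; 11 - 1 = 10, which IS divisible by 2, so compatible.
    Write x = 1 + 12·t and substitute into x ≡ 11 (mod 14): 12·t ≡ 11 − 1 = 10 (mod 14).
    Divide the congruence (and modulus) by g = 2: 6·t ≡ 5 (mod 7).
    The inverse of 6 mod 7 is 6 (since 6·6 = 36 = 5·7 + 1), so t ≡ 6·5 = 30 ≡ 2 (mod 7).
    Then x = 1 + 12·2 = 25, valid modulo lcm(12, 14) = 84: x ≡ 25 (mod 84).
  Combine with x ≡ 1 (mod 9): gcd(84, 9) = 3; 1 - 25 = -24, which IS divisible by 3, so compatible.
    Write x = 25 + 84·t and substitute into x ≡ 1 (mod 9): 84·t ≡ 1 − 25 = -24 (mod 9).
    Divide the congruence (and modulus) by g = 3: 28·t ≡ -8 (mod 3).
    Reduce coefficients mod 3: 1·t ≡ 1 (mod 3).
    So t ≡ 1 (mod 3).
    Then x = 25 + 84·1 = 109, valid modulo lcm(84, 9) = 252: x ≡ 109 (mod 252).
Verify: 109 mod 12 = 1, 109 mod 14 = 11, 109 mod 9 = 1.

x ≡ 109 (mod 252).


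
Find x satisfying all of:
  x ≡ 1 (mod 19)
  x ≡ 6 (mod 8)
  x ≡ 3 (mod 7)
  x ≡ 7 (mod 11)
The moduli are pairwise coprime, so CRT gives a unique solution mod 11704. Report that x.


Product of moduli M = 19 · 8 · 7 · 11 = 11704.
Merge one congruence at a time:
  Start: x ≡ 1 (mod 19).
  Combine with x ≡ 6 (mod 8); new modulus lcm = 152.
    Write x = 1 + 19·t and substitute into x ≡ 6 (mod 8): 19·t ≡ 6 − 1 = 5 (mod 8).
    Reduce coefficients mod 8: 3·t ≡ 5 (mod 8).
    The inverse of 3 mod 8 is 3 (since 3·3 = 9 = 1·8 + 1), so t ≡ 3·5 = 15 ≡ 7 (mod 8).
    Then x = 1 + 19·7 = 134, valid modulo lcm(19, 8) = 152: x ≡ 134 (mod 152).
  Combine with x ≡ 3 (mod 7); new modulus lcm = 1064.
    Write x = 134 + 152·t and substitute into x ≡ 3 (mod 7): 152·t ≡ 3 − 134 = -131 (mod 7).
    Reduce coefficients mod 7: 5·t ≡ 2 (mod 7).
    The inverse of 5 mod 7 is 3 (since 5·3 = 15 = 2·7 + 1), so t ≡ 3·2 = 6 ≡ 6 (mod 7).
    Then x = 134 + 152·6 = 1046, valid modulo lcm(152, 7) = 1064: x ≡ 1046 (mod 1064).
  Combine with x ≡ 7 (mod 11); new modulus lcm = 11704.
    Write x = 1046 + 1064·t and substitute into x ≡ 7 (mod 11): 1064·t ≡ 7 − 1046 = -1039 (mod 11).
    Reduce coefficients mod 11: 8·t ≡ 6 (mod 11).
    The inverse of 8 mod 11 is 7 (since 8·7 = 56 = 5·11 + 1), so t ≡ 7·6 = 42 ≡ 9 (mod 11).
    Then x = 1046 + 1064·9 = 10622, valid modulo lcm(1064, 11) = 11704: x ≡ 10622 (mod 11704).
Verify against each original: 10622 mod 19 = 1, 10622 mod 8 = 6, 10622 mod 7 = 3, 10622 mod 11 = 7.

x ≡ 10622 (mod 11704).


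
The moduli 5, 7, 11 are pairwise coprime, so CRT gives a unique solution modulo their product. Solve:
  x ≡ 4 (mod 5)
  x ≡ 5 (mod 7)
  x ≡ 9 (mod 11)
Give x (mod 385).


Moduli 5, 7, 11 are pairwise coprime; by CRT there is a unique solution modulo M = 5 · 7 · 11 = 385.
Solve pairwise, accumulating the modulus:
  Start with x ≡ 4 (mod 5).
  Combine with x ≡ 5 (mod 7): since gcd(5, 7) = 1, we get a unique residue mod 35.
    Write x = 4 + 5·t and substitute into x ≡ 5 (mod 7): 5·t ≡ 5 − 4 = 1 (mod 7).
    The inverse of 5 mod 7 is 3 (since 5·3 = 15 = 2·7 + 1), so t ≡ 3·1 = 3 ≡ 3 (mod 7).
    Then x = 4 + 5·3 = 19, valid modulo lcm(5, 7) = 35: x ≡ 19 (mod 35).
  Combine with x ≡ 9 (mod 11): since gcd(35, 11) = 1, we get a unique residue mod 385.
    Write x = 19 + 35·t and substitute into x ≡ 9 (mod 11): 35·t ≡ 9 − 19 = -10 (mod 11).
    Reduce coefficients mod 11: 2·t ≡ 1 (mod 11).
    The inverse of 2 mod 11 is 6 (since 2·6 = 12 = 1·11 + 1), so t ≡ 6·1 = 6 ≡ 6 (mod 11).
    Then x = 19 + 35·6 = 229, valid modulo lcm(35, 11) = 385: x ≡ 229 (mod 385).
Verify: 229 mod 5 = 4 ✓, 229 mod 7 = 5 ✓, 229 mod 11 = 9 ✓.

x ≡ 229 (mod 385).


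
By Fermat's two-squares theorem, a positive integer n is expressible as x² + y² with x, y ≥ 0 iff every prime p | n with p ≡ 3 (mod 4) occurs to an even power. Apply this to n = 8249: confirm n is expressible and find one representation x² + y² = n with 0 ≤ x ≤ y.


Step 1: Factor n = 8249 = 73 · 113.
Step 2: Check the mod-4 condition on each prime factor: 73 ≡ 1 (mod 4), exponent 1; 113 ≡ 1 (mod 4), exponent 1.
All primes ≡ 3 (mod 4) appear to even exponent (or don't appear), so by the two-squares theorem n IS expressible as a sum of two squares.
Step 3: Build a representation. Here n = 73 · 113 is a product of primes ≡ 1 (mod 4). Each prime p ≡ 1 (mod 4) is itself a sum of two squares; find a² by testing p − a² for a perfect square:
  73: 73 − 1² = 72, 73 − 2² = 69, 73 − 3² = 64 = 8² ⇒ 73 = 3² + 8².
  113: 113 − 1² = 112, 113 − 2² = 109, 113 − 3² = 104, 113 − 4² = 97, 113 − 5² = 88, 113 − 6² = 77, 113 − 7² = 64 = 8² ⇒ 113 = 7² + 8².
  Combine using the Brahmagupta–Fibonacci identity (a² + b²)(c² + d²) = (ac − bd)² + (ad + bc)² = (ac + bd)² + (ad − bc)²:
  73 · 113 = 8249: from (3² + 8²)(7² + 8²), take (3·7 − 8·8, 3·8 + 8·7) = (21 − 64, 24 + 56) = (-43, 80); dropping signs (only squares matter) gives (43, 80); check 43² + 80² = 1849 + 6400 = 8249 ✓.
Step 4: Order so x ≤ y and verify: 43² + 80² = 1849 + 6400 = 8249 = n. ✓

n = 8249 = 43² + 80² (one valid representation with x ≤ y).


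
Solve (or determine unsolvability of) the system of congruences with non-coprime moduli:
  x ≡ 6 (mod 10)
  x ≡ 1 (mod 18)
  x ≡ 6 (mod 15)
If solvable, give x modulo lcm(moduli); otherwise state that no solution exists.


Moduli 10, 18, 15 are not pairwise coprime, so CRT works modulo lcm(m_i) when all pairwise compatibility conditions hold.
Pairwise compatibility: gcd(m_i, m_j) must divide a_i - a_j for every pair.
Merge one congruence at a time:
  Start: x ≡ 6 (mod 10).
  Combine with x ≡ 1 (mod 18): gcd(10, 18) = 2, and 1 - 6 = -5 is NOT divisible by 2.
    ⇒ system is inconsistent (no integer solution).

No solution (the system is inconsistent).


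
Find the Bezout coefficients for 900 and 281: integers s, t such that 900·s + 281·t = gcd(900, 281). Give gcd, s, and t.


Euclidean algorithm on (900, 281) — divide until remainder is 0:
  900 = 3 · 281 + 57
  281 = 4 · 57 + 53
  57 = 1 · 53 + 4
  53 = 13 · 4 + 1
  4 = 4 · 1 + 0
gcd(900, 281) = 1.
Track Bezout coefficients alongside the remainders: start with r₀ = 900 = a·1 + b·0 (s = 1, t = 0) and r₁ = 281 = a·0 + b·1 (s = 0, t = 1); each new remainder r_{k+1} = r_{k-1} − q_k·r_k inherits s_{k+1} = s_{k-1} − q_k·s_k, t_{k+1} = t_{k-1} − q_k·t_k, so r_k = a·s_k + b·t_k at every step:
  q = 3: r = 57, s = 1 − 3·0 = 1, t = 0 − 3·1 = -3  (check: 900·1 + 281·(-3) = 57)
  q = 4: r = 53, s = 0 − 4·1 = -4, t = 1 − 4·(-3) = 13  (check: 900·(-4) + 281·13 = 53)
  q = 1: r = 4, s = 1 − 1·(-4) = 5, t = -3 − 1·13 = -16  (check: 900·5 + 281·(-16) = 4)
  q = 13: r = 1, s = -4 − 13·5 = -69, t = 13 − 13·(-16) = 221  (check: 900·(-69) + 281·221 = 1)
The row with r = 1 (the gcd) gives the Bezout coefficients s = -69, t = 221.
Result: 900 · (-69) + 281 · (221) = 1.

gcd(900, 281) = 1; s = -69, t = 221 (check: 900·(-69) + 281·221 = 1).


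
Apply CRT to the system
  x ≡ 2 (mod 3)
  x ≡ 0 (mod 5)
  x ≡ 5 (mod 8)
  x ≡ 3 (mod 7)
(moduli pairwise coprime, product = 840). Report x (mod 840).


Product of moduli M = 3 · 5 · 8 · 7 = 840.
Merge one congruence at a time:
  Start: x ≡ 2 (mod 3).
  Combine with x ≡ 0 (mod 5); new modulus lcm = 15.
    Write x = 2 + 3·t and substitute into x ≡ 0 (mod 5): 3·t ≡ 0 − 2 = -2 (mod 5).
    Reduce coefficients mod 5: 3·t ≡ 3 (mod 5).
    The inverse of 3 mod 5 is 2 (since 3·2 = 6 = 1·5 + 1), so t ≡ 2·3 = 6 ≡ 1 (mod 5).
    Then x = 2 + 3·1 = 5, valid modulo lcm(3, 5) = 15: x ≡ 5 (mod 15).
  Combine with x ≡ 5 (mod 8); new modulus lcm = 120.
    Write x = 5 + 15·t and substitute into x ≡ 5 (mod 8): 15·t ≡ 5 − 5 = 0 (mod 8).
    Reduce coefficients mod 8: 7·t ≡ 0 (mod 8).
    The inverse of 7 mod 8 is 7 (since 7·7 = 49 = 6·8 + 1), so t ≡ 7·0 = 0 ≡ 0 (mod 8).
    Then x = 5 + 15·0 = 5, valid modulo lcm(15, 8) = 120: x ≡ 5 (mod 120).
  Combine with x ≡ 3 (mod 7); new modulus lcm = 840.
    Write x = 5 + 120·t and substitute into x ≡ 3 (mod 7): 120·t ≡ 3 − 5 = -2 (mod 7).
    Reduce coefficients mod 7: 1·t ≡ 5 (mod 7).
    So t ≡ 5 (mod 7).
    Then x = 5 + 120·5 = 605, valid modulo lcm(120, 7) = 840: x ≡ 605 (mod 840).
Verify against each original: 605 mod 3 = 2, 605 mod 5 = 0, 605 mod 8 = 5, 605 mod 7 = 3.

x ≡ 605 (mod 840).


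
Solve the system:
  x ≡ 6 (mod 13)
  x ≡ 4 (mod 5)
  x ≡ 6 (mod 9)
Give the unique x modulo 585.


Moduli 13, 5, 9 are pairwise coprime; by CRT there is a unique solution modulo M = 13 · 5 · 9 = 585.
Solve pairwise, accumulating the modulus:
  Start with x ≡ 6 (mod 13).
  Combine with x ≡ 4 (mod 5): since gcd(13, 5) = 1, we get a unique residue mod 65.
    Write x = 6 + 13·t and substitute into x ≡ 4 (mod 5): 13·t ≡ 4 − 6 = -2 (mod 5).
    Reduce coefficients mod 5: 3·t ≡ 3 (mod 5).
    The inverse of 3 mod 5 is 2 (since 3·2 = 6 = 1·5 + 1), so t ≡ 2·3 = 6 ≡ 1 (mod 5).
    Then x = 6 + 13·1 = 19, valid modulo lcm(13, 5) = 65: x ≡ 19 (mod 65).
  Combine with x ≡ 6 (mod 9): since gcd(65, 9) = 1, we get a unique residue mod 585.
    Write x = 19 + 65·t and substitute into x ≡ 6 (mod 9): 65·t ≡ 6 − 19 = -13 (mod 9).
    Reduce coefficients mod 9: 2·t ≡ 5 (mod 9).
    The inverse of 2 mod 9 is 5 (since 2·5 = 10 = 1·9 + 1), so t ≡ 5·5 = 25 ≡ 7 (mod 9).
    Then x = 19 + 65·7 = 474, valid modulo lcm(65, 9) = 585: x ≡ 474 (mod 585).
Verify: 474 mod 13 = 6 ✓, 474 mod 5 = 4 ✓, 474 mod 9 = 6 ✓.

x ≡ 474 (mod 585).


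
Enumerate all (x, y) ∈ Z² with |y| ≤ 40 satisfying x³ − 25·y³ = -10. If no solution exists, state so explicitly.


The equation is x³ - 25y³ = -10. For fixed y, x³ = 25·y³ − 10, so a solution requires the RHS to be a perfect cube.
Strategy: iterate y from -40 to 40, compute RHS = 25·y³ − 10, and check whether it is a (positive or negative) perfect cube.
Check small values of y:
  y = 0: RHS = -10 is not a perfect cube.
  y = 1: RHS = 15 is not a perfect cube.
  y = -1: RHS = -35 is not a perfect cube.
  y = 2: RHS = 190 is not a perfect cube.
  y = -2: RHS = -210 is not a perfect cube.
  y = 3: RHS = 665 is not a perfect cube.
  y = -3: RHS = -685 is not a perfect cube.
Continuing the search up to |y| = 40 finds no solutions either.
No (x, y) in the scanned range satisfies the equation.

No integer solutions with |y| ≤ 40.


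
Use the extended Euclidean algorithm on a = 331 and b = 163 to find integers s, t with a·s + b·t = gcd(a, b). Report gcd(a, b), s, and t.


Euclidean algorithm on (331, 163) — divide until remainder is 0:
  331 = 2 · 163 + 5
  163 = 32 · 5 + 3
  5 = 1 · 3 + 2
  3 = 1 · 2 + 1
  2 = 2 · 1 + 0
gcd(331, 163) = 1.
Track Bezout coefficients alongside the remainders: start with r₀ = 331 = a·1 + b·0 (s = 1, t = 0) and r₁ = 163 = a·0 + b·1 (s = 0, t = 1); each new remainder r_{k+1} = r_{k-1} − q_k·r_k inherits s_{k+1} = s_{k-1} − q_k·s_k, t_{k+1} = t_{k-1} − q_k·t_k, so r_k = a·s_k + b·t_k at every step:
  q = 2: r = 5, s = 1 − 2·0 = 1, t = 0 − 2·1 = -2  (check: 331·1 + 163·(-2) = 5)
  q = 32: r = 3, s = 0 − 32·1 = -32, t = 1 − 32·(-2) = 65  (check: 331·(-32) + 163·65 = 3)
  q = 1: r = 2, s = 1 − 1·(-32) = 33, t = -2 − 1·65 = -67  (check: 331·33 + 163·(-67) = 2)
  q = 1: r = 1, s = -32 − 1·33 = -65, t = 65 − 1·(-67) = 132  (check: 331·(-65) + 163·132 = 1)
The row with r = 1 (the gcd) gives the Bezout coefficients s = -65, t = 132.
Result: 331 · (-65) + 163 · (132) = 1.

gcd(331, 163) = 1; s = -65, t = 132 (check: 331·(-65) + 163·132 = 1).


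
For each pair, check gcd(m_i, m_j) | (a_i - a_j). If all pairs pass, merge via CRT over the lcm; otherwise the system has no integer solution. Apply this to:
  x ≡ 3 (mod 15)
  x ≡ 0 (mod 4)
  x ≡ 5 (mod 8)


Moduli 15, 4, 8 are not pairwise coprime, so CRT works modulo lcm(m_i) when all pairwise compatibility conditions hold.
Pairwise compatibility: gcd(m_i, m_j) must divide a_i - a_j for every pair.
Merge one congruence at a time:
  Start: x ≡ 3 (mod 15).
  Combine with x ≡ 0 (mod 4): gcd(15, 4) = 1; 0 - 3 = -3, which IS divisible by 1, so compatible.
    Write x = 3 + 15·t and substitute into x ≡ 0 (mod 4): 15·t ≡ 0 − 3 = -3 (mod 4).
    Reduce coefficients mod 4: 3·t ≡ 1 (mod 4).
    The inverse of 3 mod 4 is 3 (since 3·3 = 9 = 2·4 + 1), so t ≡ 3·1 = 3 ≡ 3 (mod 4).
    Then x = 3 + 15·3 = 48, valid modulo lcm(15, 4) = 60: x ≡ 48 (mod 60).
  Combine with x ≡ 5 (mod 8): gcd(60, 8) = 4, and 5 - 48 = -43 is NOT divisible by 4.
    ⇒ system is inconsistent (no integer solution).

No solution (the system is inconsistent).


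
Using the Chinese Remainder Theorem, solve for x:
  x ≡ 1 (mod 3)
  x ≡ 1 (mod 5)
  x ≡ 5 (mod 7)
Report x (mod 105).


Moduli 3, 5, 7 are pairwise coprime; by CRT there is a unique solution modulo M = 3 · 5 · 7 = 105.
Solve pairwise, accumulating the modulus:
  Start with x ≡ 1 (mod 3).
  Combine with x ≡ 1 (mod 5): since gcd(3, 5) = 1, we get a unique residue mod 15.
    Write x = 1 + 3·t and substitute into x ≡ 1 (mod 5): 3·t ≡ 1 − 1 = 0 (mod 5).
    The inverse of 3 mod 5 is 2 (since 3·2 = 6 = 1·5 + 1), so t ≡ 2·0 = 0 ≡ 0 (mod 5).
    Then x = 1 + 3·0 = 1, valid modulo lcm(3, 5) = 15: x ≡ 1 (mod 15).
  Combine with x ≡ 5 (mod 7): since gcd(15, 7) = 1, we get a unique residue mod 105.
    Write x = 1 + 15·t and substitute into x ≡ 5 (mod 7): 15·t ≡ 5 − 1 = 4 (mod 7).
    Reduce coefficients mod 7: 1·t ≡ 4 (mod 7).
    So t ≡ 4 (mod 7).
    Then x = 1 + 15·4 = 61, valid modulo lcm(15, 7) = 105: x ≡ 61 (mod 105).
Verify: 61 mod 3 = 1 ✓, 61 mod 5 = 1 ✓, 61 mod 7 = 5 ✓.

x ≡ 61 (mod 105).


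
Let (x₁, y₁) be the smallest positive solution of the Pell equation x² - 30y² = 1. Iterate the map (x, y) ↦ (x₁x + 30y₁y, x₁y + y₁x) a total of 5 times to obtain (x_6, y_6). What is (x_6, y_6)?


Step 1: Find the fundamental solution (x₁, y₁) of x² - 30y² = 1.
  Expand √30 as a continued fraction. a₀ = ⌊√30⌋ = 5; iterate m_{k+1} = d_k·a_k − m_k, d_{k+1} = (30 − m_{k+1}²)/d_k, a_{k+1} = ⌊(a₀ + m_{k+1})/d_{k+1}⌋ (starting m₀ = 0, d₀ = 1), with convergents p_k = a_k·p_{k-1} + p_{k-2}, q_k = a_k·q_{k-1} + q_{k-2} (p₋₁ = 1, q₋₁ = 0):
  k = 0: a₀ = 5; p₀/q₀ = 5/1; p₀² − 30·q₀² = 25 − 30 = -5.
  k = 1: m = 5, d = 5, a = ⌊(5 + 5)/5⌋ = 2; p/q = (2·5 + 1)/(2·1 + 0) = 11/2; p² − 30·q² = 121 − 120 = 1.
  The first convergent with p² − 30·q² = 1 gives the fundamental solution (x₁, y₁) = (11, 2).
Step 2: Apply the recurrence (x_{n+1}, y_{n+1}) = (x₁x_n + 30y₁y_n, x₁y_n + y₁x_n) repeatedly.
  From (x_1, y_1) = (11, 2): x_2 = 11·11 + 30·2·2 = 241; y_2 = 11·2 + 2·11 = 44.
  From (x_2, y_2) = (241, 44): x_3 = 11·241 + 30·2·44 = 5291; y_3 = 11·44 + 2·241 = 966.
  From (x_3, y_3) = (5291, 966): x_4 = 11·5291 + 30·2·966 = 116161; y_4 = 11·966 + 2·5291 = 21208.
  From (x_4, y_4) = (116161, 21208): x_5 = 11·116161 + 30·2·21208 = 2550251; y_5 = 11·21208 + 2·116161 = 465610.
  From (x_5, y_5) = (2550251, 465610): x_6 = 11·2550251 + 30·2·465610 = 55989361; y_6 = 11·465610 + 2·2550251 = 10222212.
Step 3: Verify x_6² - 30·y_6² = 3134808545188321 - 3134808545188320 = 1 (should be 1). ✓

(x_1, y_1) = (11, 2); (x_6, y_6) = (55989361, 10222212).


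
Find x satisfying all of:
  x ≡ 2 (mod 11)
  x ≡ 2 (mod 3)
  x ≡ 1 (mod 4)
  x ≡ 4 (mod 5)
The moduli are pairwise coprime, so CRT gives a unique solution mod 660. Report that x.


Product of moduli M = 11 · 3 · 4 · 5 = 660.
Merge one congruence at a time:
  Start: x ≡ 2 (mod 11).
  Combine with x ≡ 2 (mod 3); new modulus lcm = 33.
    Write x = 2 + 11·t and substitute into x ≡ 2 (mod 3): 11·t ≡ 2 − 2 = 0 (mod 3).
    Reduce coefficients mod 3: 2·t ≡ 0 (mod 3).
    The inverse of 2 mod 3 is 2 (since 2·2 = 4 = 1·3 + 1), so t ≡ 2·0 = 0 ≡ 0 (mod 3).
    Then x = 2 + 11·0 = 2, valid modulo lcm(11, 3) = 33: x ≡ 2 (mod 33).
  Combine with x ≡ 1 (mod 4); new modulus lcm = 132.
    Write x = 2 + 33·t and substitute into x ≡ 1 (mod 4): 33·t ≡ 1 − 2 = -1 (mod 4).
    Reduce coefficients mod 4: 1·t ≡ 3 (mod 4).
    So t ≡ 3 (mod 4).
    Then x = 2 + 33·3 = 101, valid modulo lcm(33, 4) = 132: x ≡ 101 (mod 132).
  Combine with x ≡ 4 (mod 5); new modulus lcm = 660.
    Write x = 101 + 132·t and substitute into x ≡ 4 (mod 5): 132·t ≡ 4 − 101 = -97 (mod 5).
    Reduce coefficients mod 5: 2·t ≡ 3 (mod 5).
    The inverse of 2 mod 5 is 3 (since 2·3 = 6 = 1·5 + 1), so t ≡ 3·3 = 9 ≡ 4 (mod 5).
    Then x = 101 + 132·4 = 629, valid modulo lcm(132, 5) = 660: x ≡ 629 (mod 660).
Verify against each original: 629 mod 11 = 2, 629 mod 3 = 2, 629 mod 4 = 1, 629 mod 5 = 4.

x ≡ 629 (mod 660).


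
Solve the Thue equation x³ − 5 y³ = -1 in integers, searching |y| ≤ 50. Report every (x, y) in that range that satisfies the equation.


The equation is x³ - 5y³ = -1. For fixed y, x³ = 5·y³ − 1, so a solution requires the RHS to be a perfect cube.
Strategy: iterate y from -50 to 50, compute RHS = 5·y³ − 1, and check whether it is a (positive or negative) perfect cube.
Check small values of y:
  y = 0: RHS = -1 = (-1)³ ⇒ x = -1 works.
  y = 1: RHS = 4 is not a perfect cube.
  y = -1: RHS = -6 is not a perfect cube.
  y = 2: RHS = 39 is not a perfect cube.
  y = -2: RHS = -41 is not a perfect cube.
  y = 3: RHS = 134 is not a perfect cube.
  y = -3: RHS = -136 is not a perfect cube.
Continuing the search up to |y| = 50 finds no further solutions beyond those listed.
Collected solutions: (-1, 0).

Solutions (with |y| ≤ 50): (-1, 0).


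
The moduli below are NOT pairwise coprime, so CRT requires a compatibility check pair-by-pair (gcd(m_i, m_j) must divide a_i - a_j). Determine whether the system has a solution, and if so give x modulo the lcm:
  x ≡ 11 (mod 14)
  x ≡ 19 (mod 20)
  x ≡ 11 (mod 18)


Moduli 14, 20, 18 are not pairwise coprime, so CRT works modulo lcm(m_i) when all pairwise compatibility conditions hold.
Pairwise compatibility: gcd(m_i, m_j) must divide a_i - a_j for every pair.
Merge one congruence at a time:
  Start: x ≡ 11 (mod 14).
  Combine with x ≡ 19 (mod 20): gcd(14, 20) = 2; 19 - 11 = 8, which IS divisible by 2, so compatible.
    Write x = 11 + 14·t and substitute into x ≡ 19 (mod 20): 14·t ≡ 19 − 11 = 8 (mod 20).
    Divide the congruence (and modulus) by g = 2: 7·t ≡ 4 (mod 10).
    The inverse of 7 mod 10 is 3 (since 7·3 = 21 = 2·10 + 1), so t ≡ 3·4 = 12 ≡ 2 (mod 10).
    Then x = 11 + 14·2 = 39, valid modulo lcm(14, 20) = 140: x ≡ 39 (mod 140).
  Combine with x ≡ 11 (mod 18): gcd(140, 18) = 2; 11 - 39 = -28, which IS divisible by 2, so compatible.
    Write x = 39 + 140·t and substitute into x ≡ 11 (mod 18): 140·t ≡ 11 − 39 = -28 (mod 18).
    Divide the congruence (and modulus) by g = 2: 70·t ≡ -14 (mod 9).
    Reduce coefficients mod 9: 7·t ≡ 4 (mod 9).
    The inverse of 7 mod 9 is 4 (since 7·4 = 28 = 3·9 + 1), so t ≡ 4·4 = 16 ≡ 7 (mod 9).
    Then x = 39 + 140·7 = 1019, valid modulo lcm(140, 18) = 1260: x ≡ 1019 (mod 1260).
Verify: 1019 mod 14 = 11, 1019 mod 20 = 19, 1019 mod 18 = 11.

x ≡ 1019 (mod 1260).


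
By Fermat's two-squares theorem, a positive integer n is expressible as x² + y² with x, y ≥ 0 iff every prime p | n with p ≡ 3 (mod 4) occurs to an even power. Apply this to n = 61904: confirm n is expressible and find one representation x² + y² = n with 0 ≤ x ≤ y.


Step 1: Factor n = 61904 = 2^4 · 53 · 73.
Step 2: Check the mod-4 condition on each prime factor: 2 = 2 (special); 53 ≡ 1 (mod 4), exponent 1; 73 ≡ 1 (mod 4), exponent 1.
All primes ≡ 3 (mod 4) appear to even exponent (or don't appear), so by the two-squares theorem n IS expressible as a sum of two squares.
Step 3: Build a representation. Group n = k² · m with k = 4 and m = 53 · 73 = 3869 (a product of primes ≡ 1 (mod 4)); a representation of m scales to one of n via (k·x)² + (k·y)² = k²(x² + y²). Each prime p ≡ 1 (mod 4) is itself a sum of two squares; find a² by testing p − a² for a perfect square:
  53: 53 − 1² = 52, 53 − 2² = 49 = 7² ⇒ 53 = 2² + 7².
  73: 73 − 1² = 72, 73 − 2² = 69, 73 − 3² = 64 = 8² ⇒ 73 = 3² + 8².
  Combine using the Brahmagupta–Fibonacci identity (a² + b²)(c² + d²) = (ac − bd)² + (ad + bc)² = (ac + bd)² + (ad − bc)²:
  53 · 73 = 3869: from (2² + 7²)(3² + 8²), take (2·3 − 7·8, 2·8 + 7·3) = (6 − 56, 16 + 21) = (-50, 37); dropping signs (only squares matter) gives (50, 37); check 50² + 37² = 2500 + 1369 = 3869 ✓.
  Scale by k = 4: (4·50, 4·37) = (200, 148).
Step 4: Order so x ≤ y and verify: 148² + 200² = 21904 + 40000 = 61904 = n. ✓

n = 61904 = 148² + 200² (one valid representation with x ≤ y).


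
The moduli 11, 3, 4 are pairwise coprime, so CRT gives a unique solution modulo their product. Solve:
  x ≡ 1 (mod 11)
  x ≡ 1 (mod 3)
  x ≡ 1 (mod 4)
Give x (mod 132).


Moduli 11, 3, 4 are pairwise coprime; by CRT there is a unique solution modulo M = 11 · 3 · 4 = 132.
Solve pairwise, accumulating the modulus:
  Start with x ≡ 1 (mod 11).
  Combine with x ≡ 1 (mod 3): since gcd(11, 3) = 1, we get a unique residue mod 33.
    Write x = 1 + 11·t and substitute into x ≡ 1 (mod 3): 11·t ≡ 1 − 1 = 0 (mod 3).
    Reduce coefficients mod 3: 2·t ≡ 0 (mod 3).
    The inverse of 2 mod 3 is 2 (since 2·2 = 4 = 1·3 + 1), so t ≡ 2·0 = 0 ≡ 0 (mod 3).
    Then x = 1 + 11·0 = 1, valid modulo lcm(11, 3) = 33: x ≡ 1 (mod 33).
  Combine with x ≡ 1 (mod 4): since gcd(33, 4) = 1, we get a unique residue mod 132.
    Write x = 1 + 33·t and substitute into x ≡ 1 (mod 4): 33·t ≡ 1 − 1 = 0 (mod 4).
    Reduce coefficients mod 4: 1·t ≡ 0 (mod 4).
    So t ≡ 0 (mod 4).
    Then x = 1 + 33·0 = 1, valid modulo lcm(33, 4) = 132: x ≡ 1 (mod 132).
Verify: 1 mod 11 = 1 ✓, 1 mod 3 = 1 ✓, 1 mod 4 = 1 ✓.

x ≡ 1 (mod 132).


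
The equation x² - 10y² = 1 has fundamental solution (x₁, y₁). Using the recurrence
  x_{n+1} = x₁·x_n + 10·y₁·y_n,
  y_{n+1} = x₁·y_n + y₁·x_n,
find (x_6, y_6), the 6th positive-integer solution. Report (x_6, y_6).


Step 1: Find the fundamental solution (x₁, y₁) of x² - 10y² = 1.
  Expand √10 as a continued fraction. a₀ = ⌊√10⌋ = 3; iterate m_{k+1} = d_k·a_k − m_k, d_{k+1} = (10 − m_{k+1}²)/d_k, a_{k+1} = ⌊(a₀ + m_{k+1})/d_{k+1}⌋ (starting m₀ = 0, d₀ = 1), with convergents p_k = a_k·p_{k-1} + p_{k-2}, q_k = a_k·q_{k-1} + q_{k-2} (p₋₁ = 1, q₋₁ = 0):
  k = 0: a₀ = 3; p₀/q₀ = 3/1; p₀² − 10·q₀² = 9 − 10 = -1.
  k = 1: m = 3, d = 1, a = ⌊(3 + 3)/1⌋ = 6; p/q = (6·3 + 1)/(6·1 + 0) = 19/6; p² − 10·q² = 361 − 360 = 1.
  The first convergent with p² − 10·q² = 1 gives the fundamental solution (x₁, y₁) = (19, 6).
Step 2: Apply the recurrence (x_{n+1}, y_{n+1}) = (x₁x_n + 10y₁y_n, x₁y_n + y₁x_n) repeatedly.
  From (x_1, y_1) = (19, 6): x_2 = 19·19 + 10·6·6 = 721; y_2 = 19·6 + 6·19 = 228.
  From (x_2, y_2) = (721, 228): x_3 = 19·721 + 10·6·228 = 27379; y_3 = 19·228 + 6·721 = 8658.
  From (x_3, y_3) = (27379, 8658): x_4 = 19·27379 + 10·6·8658 = 1039681; y_4 = 19·8658 + 6·27379 = 328776.
  From (x_4, y_4) = (1039681, 328776): x_5 = 19·1039681 + 10·6·328776 = 39480499; y_5 = 19·328776 + 6·1039681 = 12484830.
  From (x_5, y_5) = (39480499, 12484830): x_6 = 19·39480499 + 10·6·12484830 = 1499219281; y_6 = 19·12484830 + 6·39480499 = 474094764.
Step 3: Verify x_6² - 10·y_6² = 2247658452522156961 - 2247658452522156960 = 1 (should be 1). ✓

(x_1, y_1) = (19, 6); (x_6, y_6) = (1499219281, 474094764).


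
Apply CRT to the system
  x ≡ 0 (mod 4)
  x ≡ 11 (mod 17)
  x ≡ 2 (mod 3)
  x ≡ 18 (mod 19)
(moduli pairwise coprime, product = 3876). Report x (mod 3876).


Product of moduli M = 4 · 17 · 3 · 19 = 3876.
Merge one congruence at a time:
  Start: x ≡ 0 (mod 4).
  Combine with x ≡ 11 (mod 17); new modulus lcm = 68.
    Write x = 0 + 4·t and substitute into x ≡ 11 (mod 17): 4·t ≡ 11 − 0 = 11 (mod 17).
    The inverse of 4 mod 17 is 13 (since 4·13 = 52 = 3·17 + 1), so t ≡ 13·11 = 143 ≡ 7 (mod 17).
    Then x = 0 + 4·7 = 28, valid modulo lcm(4, 17) = 68: x ≡ 28 (mod 68).
  Combine with x ≡ 2 (mod 3); new modulus lcm = 204.
    Write x = 28 + 68·t and substitute into x ≡ 2 (mod 3): 68·t ≡ 2 − 28 = -26 (mod 3).
    Reduce coefficients mod 3: 2·t ≡ 1 (mod 3).
    The inverse of 2 mod 3 is 2 (since 2·2 = 4 = 1·3 + 1), so t ≡ 2·1 = 2 ≡ 2 (mod 3).
    Then x = 28 + 68·2 = 164, valid modulo lcm(68, 3) = 204: x ≡ 164 (mod 204).
  Combine with x ≡ 18 (mod 19); new modulus lcm = 3876.
    Write x = 164 + 204·t and substitute into x ≡ 18 (mod 19): 204·t ≡ 18 − 164 = -146 (mod 19).
    Reduce coefficients mod 19: 14·t ≡ 6 (mod 19).
    The inverse of 14 mod 19 is 15 (since 14·15 = 210 = 11·19 + 1), so t ≡ 15·6 = 90 ≡ 14 (mod 19).
    Then x = 164 + 204·14 = 3020, valid modulo lcm(204, 19) = 3876: x ≡ 3020 (mod 3876).
Verify against each original: 3020 mod 4 = 0, 3020 mod 17 = 11, 3020 mod 3 = 2, 3020 mod 19 = 18.

x ≡ 3020 (mod 3876).


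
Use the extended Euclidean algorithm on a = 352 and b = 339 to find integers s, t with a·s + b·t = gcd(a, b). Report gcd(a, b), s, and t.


Euclidean algorithm on (352, 339) — divide until remainder is 0:
  352 = 1 · 339 + 13
  339 = 26 · 13 + 1
  13 = 13 · 1 + 0
gcd(352, 339) = 1.
Track Bezout coefficients alongside the remainders: start with r₀ = 352 = a·1 + b·0 (s = 1, t = 0) and r₁ = 339 = a·0 + b·1 (s = 0, t = 1); each new remainder r_{k+1} = r_{k-1} − q_k·r_k inherits s_{k+1} = s_{k-1} − q_k·s_k, t_{k+1} = t_{k-1} − q_k·t_k, so r_k = a·s_k + b·t_k at every step:
  q = 1: r = 13, s = 1 − 1·0 = 1, t = 0 − 1·1 = -1  (check: 352·1 + 339·(-1) = 13)
  q = 26: r = 1, s = 0 − 26·1 = -26, t = 1 − 26·(-1) = 27  (check: 352·(-26) + 339·27 = 1)
The row with r = 1 (the gcd) gives the Bezout coefficients s = -26, t = 27.
Result: 352 · (-26) + 339 · (27) = 1.

gcd(352, 339) = 1; s = -26, t = 27 (check: 352·(-26) + 339·27 = 1).


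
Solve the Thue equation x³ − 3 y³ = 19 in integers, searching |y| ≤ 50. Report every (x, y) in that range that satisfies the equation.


The equation is x³ - 3y³ = 19. For fixed y, x³ = 3·y³ + 19, so a solution requires the RHS to be a perfect cube.
Strategy: iterate y from -50 to 50, compute RHS = 3·y³ + 19, and check whether it is a (positive or negative) perfect cube.
Check small values of y:
  y = 0: RHS = 19 is not a perfect cube.
  y = 1: RHS = 22 is not a perfect cube.
  y = -1: RHS = 16 is not a perfect cube.
  y = 2: RHS = 43 is not a perfect cube.
  y = -2: RHS = -5 is not a perfect cube.
  y = 3: RHS = 100 is not a perfect cube.
  y = -3: RHS = -62 is not a perfect cube.
Continuing the search up to |y| = 50 finds no solutions either.
No (x, y) in the scanned range satisfies the equation.

No integer solutions with |y| ≤ 50.


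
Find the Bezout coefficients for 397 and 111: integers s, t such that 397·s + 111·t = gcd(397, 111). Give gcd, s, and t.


Euclidean algorithm on (397, 111) — divide until remainder is 0:
  397 = 3 · 111 + 64
  111 = 1 · 64 + 47
  64 = 1 · 47 + 17
  47 = 2 · 17 + 13
  17 = 1 · 13 + 4
  13 = 3 · 4 + 1
  4 = 4 · 1 + 0
gcd(397, 111) = 1.
Track Bezout coefficients alongside the remainders: start with r₀ = 397 = a·1 + b·0 (s = 1, t = 0) and r₁ = 111 = a·0 + b·1 (s = 0, t = 1); each new remainder r_{k+1} = r_{k-1} − q_k·r_k inherits s_{k+1} = s_{k-1} − q_k·s_k, t_{k+1} = t_{k-1} − q_k·t_k, so r_k = a·s_k + b·t_k at every step:
  q = 3: r = 64, s = 1 − 3·0 = 1, t = 0 − 3·1 = -3  (check: 397·1 + 111·(-3) = 64)
  q = 1: r = 47, s = 0 − 1·1 = -1, t = 1 − 1·(-3) = 4  (check: 397·(-1) + 111·4 = 47)
  q = 1: r = 17, s = 1 − 1·(-1) = 2, t = -3 − 1·4 = -7  (check: 397·2 + 111·(-7) = 17)
  q = 2: r = 13, s = -1 − 2·2 = -5, t = 4 − 2·(-7) = 18  (check: 397·(-5) + 111·18 = 13)
  q = 1: r = 4, s = 2 − 1·(-5) = 7, t = -7 − 1·18 = -25  (check: 397·7 + 111·(-25) = 4)
  q = 3: r = 1, s = -5 − 3·7 = -26, t = 18 − 3·(-25) = 93  (check: 397·(-26) + 111·93 = 1)
The row with r = 1 (the gcd) gives the Bezout coefficients s = -26, t = 93.
Result: 397 · (-26) + 111 · (93) = 1.

gcd(397, 111) = 1; s = -26, t = 93 (check: 397·(-26) + 111·93 = 1).


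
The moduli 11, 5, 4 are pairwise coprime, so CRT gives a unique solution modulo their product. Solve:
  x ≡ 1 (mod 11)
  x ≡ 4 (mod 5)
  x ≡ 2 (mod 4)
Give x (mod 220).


Moduli 11, 5, 4 are pairwise coprime; by CRT there is a unique solution modulo M = 11 · 5 · 4 = 220.
Solve pairwise, accumulating the modulus:
  Start with x ≡ 1 (mod 11).
  Combine with x ≡ 4 (mod 5): since gcd(11, 5) = 1, we get a unique residue mod 55.
    Write x = 1 + 11·t and substitute into x ≡ 4 (mod 5): 11·t ≡ 4 − 1 = 3 (mod 5).
    Reduce coefficients mod 5: 1·t ≡ 3 (mod 5).
    So t ≡ 3 (mod 5).
    Then x = 1 + 11·3 = 34, valid modulo lcm(11, 5) = 55: x ≡ 34 (mod 55).
  Combine with x ≡ 2 (mod 4): since gcd(55, 4) = 1, we get a unique residue mod 220.
    Write x = 34 + 55·t and substitute into x ≡ 2 (mod 4): 55·t ≡ 2 − 34 = -32 (mod 4).
    Reduce coefficients mod 4: 3·t ≡ 0 (mod 4).
    The inverse of 3 mod 4 is 3 (since 3·3 = 9 = 2·4 + 1), so t ≡ 3·0 = 0 ≡ 0 (mod 4).
    Then x = 34 + 55·0 = 34, valid modulo lcm(55, 4) = 220: x ≡ 34 (mod 220).
Verify: 34 mod 11 = 1 ✓, 34 mod 5 = 4 ✓, 34 mod 4 = 2 ✓.

x ≡ 34 (mod 220).


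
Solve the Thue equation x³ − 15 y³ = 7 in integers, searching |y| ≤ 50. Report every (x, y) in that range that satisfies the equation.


The equation is x³ - 15y³ = 7. For fixed y, x³ = 15·y³ + 7, so a solution requires the RHS to be a perfect cube.
Strategy: iterate y from -50 to 50, compute RHS = 15·y³ + 7, and check whether it is a (positive or negative) perfect cube.
Check small values of y:
  y = 0: RHS = 7 is not a perfect cube.
  y = 1: RHS = 22 is not a perfect cube.
  y = -1: RHS = -8 = (-2)³ ⇒ x = -2 works.
  y = 2: RHS = 127 is not a perfect cube.
  y = -2: RHS = -113 is not a perfect cube.
  y = 3: RHS = 412 is not a perfect cube.
  y = -3: RHS = -398 is not a perfect cube.
Continuing the search up to |y| = 50 finds no further solutions beyond those listed.
Collected solutions: (-2, -1).

Solutions (with |y| ≤ 50): (-2, -1).


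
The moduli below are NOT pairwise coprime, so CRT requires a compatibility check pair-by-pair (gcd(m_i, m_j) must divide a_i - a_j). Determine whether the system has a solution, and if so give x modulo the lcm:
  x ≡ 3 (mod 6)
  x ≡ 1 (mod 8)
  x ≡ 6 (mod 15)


Moduli 6, 8, 15 are not pairwise coprime, so CRT works modulo lcm(m_i) when all pairwise compatibility conditions hold.
Pairwise compatibility: gcd(m_i, m_j) must divide a_i - a_j for every pair.
Merge one congruence at a time:
  Start: x ≡ 3 (mod 6).
  Combine with x ≡ 1 (mod 8): gcd(6, 8) = 2; 1 - 3 = -2, which IS divisible by 2, so compatible.
    Write x = 3 + 6·t and substitute into x ≡ 1 (mod 8): 6·t ≡ 1 − 3 = -2 (mod 8).
    Divide the congruence (and modulus) by g = 2: 3·t ≡ -1 (mod 4).
    Reduce coefficients mod 4: 3·t ≡ 3 (mod 4).
    The inverse of 3 mod 4 is 3 (since 3·3 = 9 = 2·4 + 1), so t ≡ 3·3 = 9 ≡ 1 (mod 4).
    Then x = 3 + 6·1 = 9, valid modulo lcm(6, 8) = 24: x ≡ 9 (mod 24).
  Combine with x ≡ 6 (mod 15): gcd(24, 15) = 3; 6 - 9 = -3, which IS divisible by 3, so compatible.
    Write x = 9 + 24·t and substitute into x ≡ 6 (mod 15): 24·t ≡ 6 − 9 = -3 (mod 15).
    Divide the congruence (and modulus) by g = 3: 8·t ≡ -1 (mod 5).
    Reduce coefficients mod 5: 3·t ≡ 4 (mod 5).
    The inverse of 3 mod 5 is 2 (since 3·2 = 6 = 1·5 + 1), so t ≡ 2·4 = 8 ≡ 3 (mod 5).
    Then x = 9 + 24·3 = 81, valid modulo lcm(24, 15) = 120: x ≡ 81 (mod 120).
Verify: 81 mod 6 = 3, 81 mod 8 = 1, 81 mod 15 = 6.

x ≡ 81 (mod 120).


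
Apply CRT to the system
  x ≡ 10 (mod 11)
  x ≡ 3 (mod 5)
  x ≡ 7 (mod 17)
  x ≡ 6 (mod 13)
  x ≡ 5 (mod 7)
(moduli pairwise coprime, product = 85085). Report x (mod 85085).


Product of moduli M = 11 · 5 · 17 · 13 · 7 = 85085.
Merge one congruence at a time:
  Start: x ≡ 10 (mod 11).
  Combine with x ≡ 3 (mod 5); new modulus lcm = 55.
    Write x = 10 + 11·t and substitute into x ≡ 3 (mod 5): 11·t ≡ 3 − 10 = -7 (mod 5).
    Reduce coefficients mod 5: 1·t ≡ 3 (mod 5).
    So t ≡ 3 (mod 5).
    Then x = 10 + 11·3 = 43, valid modulo lcm(11, 5) = 55: x ≡ 43 (mod 55).
  Combine with x ≡ 7 (mod 17); new modulus lcm = 935.
    Write x = 43 + 55·t and substitute into x ≡ 7 (mod 17): 55·t ≡ 7 − 43 = -36 (mod 17).
    Reduce coefficients mod 17: 4·t ≡ 15 (mod 17).
    The inverse of 4 mod 17 is 13 (since 4·13 = 52 = 3·17 + 1), so t ≡ 13·15 = 195 ≡ 8 (mod 17).
    Then x = 43 + 55·8 = 483, valid modulo lcm(55, 17) = 935: x ≡ 483 (mod 935).
  Combine with x ≡ 6 (mod 13); new modulus lcm = 12155.
    Write x = 483 + 935·t and substitute into x ≡ 6 (mod 13): 935·t ≡ 6 − 483 = -477 (mod 13).
    Reduce coefficients mod 13: 12·t ≡ 4 (mod 13).
    The inverse of 12 mod 13 is 12 (since 12·12 = 144 = 11·13 + 1), so t ≡ 12·4 = 48 ≡ 9 (mod 13).
    Then x = 483 + 935·9 = 8898, valid modulo lcm(935, 13) = 12155: x ≡ 8898 (mod 12155).
  Combine with x ≡ 5 (mod 7); new modulus lcm = 85085.
    Write x = 8898 + 12155·t and substitute into x ≡ 5 (mod 7): 12155·t ≡ 5 − 8898 = -8893 (mod 7).
    Reduce coefficients mod 7: 3·t ≡ 4 (mod 7).
    The inverse of 3 mod 7 is 5 (since 3·5 = 15 = 2·7 + 1), so t ≡ 5·4 = 20 ≡ 6 (mod 7).
    Then x = 8898 + 12155·6 = 81828, valid modulo lcm(12155, 7) = 85085: x ≡ 81828 (mod 85085).
Verify against each original: 81828 mod 11 = 10, 81828 mod 5 = 3, 81828 mod 17 = 7, 81828 mod 13 = 6, 81828 mod 7 = 5.

x ≡ 81828 (mod 85085).
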